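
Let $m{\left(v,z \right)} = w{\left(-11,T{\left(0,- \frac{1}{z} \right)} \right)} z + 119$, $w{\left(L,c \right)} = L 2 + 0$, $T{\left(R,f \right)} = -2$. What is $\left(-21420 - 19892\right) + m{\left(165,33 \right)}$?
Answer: $-41919$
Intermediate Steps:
$w{\left(L,c \right)} = 2 L$ ($w{\left(L,c \right)} = 2 L + 0 = 2 L$)
$m{\left(v,z \right)} = 119 - 22 z$ ($m{\left(v,z \right)} = 2 \left(-11\right) z + 119 = - 22 z + 119 = 119 - 22 z$)
$\left(-21420 - 19892\right) + m{\left(165,33 \right)} = \left(-21420 - 19892\right) + \left(119 - 726\right) = -41312 + \left(119 - 726\right) = -41312 - 607 = -41919$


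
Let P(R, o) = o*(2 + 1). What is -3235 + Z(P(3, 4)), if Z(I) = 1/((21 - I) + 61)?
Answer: -226449/70 ≈ -3235.0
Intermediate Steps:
P(R, o) = 3*o (P(R, o) = o*3 = 3*o)
Z(I) = 1/(82 - I)
-3235 + Z(P(3, 4)) = -3235 - 1/(-82 + 3*4) = -3235 - 1/(-82 + 12) = -3235 - 1/(-70) = -3235 - 1*(-1/70) = -3235 + 1/70 = -226449/70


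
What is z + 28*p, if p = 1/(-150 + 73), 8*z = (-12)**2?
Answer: 194/11 ≈ 17.636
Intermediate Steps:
z = 18 (z = (1/8)*(-12)**2 = (1/8)*144 = 18)
p = -1/77 (p = 1/(-77) = -1/77 ≈ -0.012987)
z + 28*p = 18 + 28*(-1/77) = 18 - 4/11 = 194/11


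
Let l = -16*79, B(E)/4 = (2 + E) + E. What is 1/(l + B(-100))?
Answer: -1/2056 ≈ -0.00048638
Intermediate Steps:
B(E) = 8 + 8*E (B(E) = 4*((2 + E) + E) = 4*(2 + 2*E) = 8 + 8*E)
l = -1264
1/(l + B(-100)) = 1/(-1264 + (8 + 8*(-100))) = 1/(-1264 + (8 - 800)) = 1/(-1264 - 792) = 1/(-2056) = -1/2056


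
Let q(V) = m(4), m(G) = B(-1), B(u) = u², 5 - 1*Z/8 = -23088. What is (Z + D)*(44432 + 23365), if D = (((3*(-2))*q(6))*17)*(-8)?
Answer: 12580411320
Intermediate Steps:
Z = 184744 (Z = 40 - 8*(-23088) = 40 + 184704 = 184744)
m(G) = 1 (m(G) = (-1)² = 1)
q(V) = 1
D = 816 (D = (((3*(-2))*1)*17)*(-8) = (-6*1*17)*(-8) = -6*17*(-8) = -102*(-8) = 816)
(Z + D)*(44432 + 23365) = (184744 + 816)*(44432 + 23365) = 185560*67797 = 12580411320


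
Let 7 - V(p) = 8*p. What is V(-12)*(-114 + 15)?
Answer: -10197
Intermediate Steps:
V(p) = 7 - 8*p
V(-12)*(-114 + 15) = (7 - 8*(-12))*(-114 + 15) = (7 + 96)*(-99) = 103*(-99) = -10197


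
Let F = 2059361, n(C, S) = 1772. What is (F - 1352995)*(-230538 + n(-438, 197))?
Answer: -161592524356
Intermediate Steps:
(F - 1352995)*(-230538 + n(-438, 197)) = (2059361 - 1352995)*(-230538 + 1772) = 706366*(-228766) = -161592524356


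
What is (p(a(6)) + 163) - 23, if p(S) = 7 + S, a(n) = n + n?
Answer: 159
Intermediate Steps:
a(n) = 2*n
(p(a(6)) + 163) - 23 = ((7 + 2*6) + 163) - 23 = ((7 + 12) + 163) - 23 = (19 + 163) - 23 = 182 - 23 = 159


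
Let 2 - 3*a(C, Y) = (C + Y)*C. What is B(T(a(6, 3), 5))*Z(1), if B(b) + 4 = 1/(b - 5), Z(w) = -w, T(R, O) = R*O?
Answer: 1103/275 ≈ 4.0109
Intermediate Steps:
a(C, Y) = 2/3 - C*(C + Y)/3 (a(C, Y) = 2/3 - (C + Y)*C/3 = 2/3 - C*(C + Y)/3)
T(R, O) = O*R
B(b) = -4 + 1/(-5 + b) (B(b) = -4 + 1/(b - 5) = -4 + 1/(-5 + b))
B(T(a(6, 3), 5))*Z(1) = ((21 - 20*(2/3 - 1/3*6**2 - 1/3*6*3))/(-5 + 5*(2/3 - 1/3*6**2 - 1/3*6*3)))*(-1*1) = ((21 - 20*(2/3 - 1/3*36 - 6))/(-5 + 5*(2/3 - 1/3*36 - 6)))*(-1) = ((21 - 20*(2/3 - 12 - 6))/(-5 + 5*(2/3 - 12 - 6)))*(-1) = ((21 - 20*(-52)/3)/(-5 + 5*(-52/3)))*(-1) = ((21 - 4*(-260/3))/(-5 - 260/3))*(-1) = ((21 + 1040/3)/(-275/3))*(-1) = -3/275*1103/3*(-1) = -1103/275*(-1) = 1103/275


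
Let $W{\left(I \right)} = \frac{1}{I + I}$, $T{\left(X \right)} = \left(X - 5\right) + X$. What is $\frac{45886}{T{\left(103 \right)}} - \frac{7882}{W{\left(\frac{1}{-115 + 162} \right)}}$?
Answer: $- \frac{1011922}{9447} \approx -107.12$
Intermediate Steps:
$T{\left(X \right)} = -5 + 2 X$ ($T{\left(X \right)} = \left(-5 + X\right) + X = -5 + 2 X$)
$W{\left(I \right)} = \frac{1}{2 I}$
$\frac{45886}{T{\left(103 \right)}} - \frac{7882}{W{\left(\frac{1}{-115 + 162} \right)}} = \frac{45886}{-5 + 2 \cdot 103} - \frac{7882}{\frac{1}{2} \frac{1}{\frac{1}{-115 + 162}}} = \frac{45886}{-5 + 206} - \frac{7882}{\frac{1}{2} \frac{1}{\frac{1}{47}}} = \frac{45886}{201} - \frac{7882}{\frac{1}{2} \frac{1}{\frac{1}{47}}} = 45886 \cdot \frac{1}{201} - \frac{7882}{\frac{1}{2} \cdot 47} = \frac{45886}{201} - \frac{7882}{\frac{47}{2}} = \frac{45886}{201} - \frac{15764}{47} = - \frac{1011922}{9447}$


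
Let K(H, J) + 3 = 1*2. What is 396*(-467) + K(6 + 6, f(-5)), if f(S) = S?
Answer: -184933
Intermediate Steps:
K(H, J) = -1 (K(H, J) = -3 + 1*2 = -3 + 2 = -1)
396*(-467) + K(6 + 6, f(-5)) = 396*(-467) - 1 = -184932 - 1 = -184933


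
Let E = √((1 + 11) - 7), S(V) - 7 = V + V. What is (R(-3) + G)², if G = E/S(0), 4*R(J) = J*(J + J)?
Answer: 3989/196 + 9*√5/7 ≈ 23.227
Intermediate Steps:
S(V) = 7 + 2*V (S(V) = 7 + (V + V) = 7 + 2*V)
R(J) = J²/2 (R(J) = (J*(J + J))/4 = (J*(2*J))/4 = (2*J²)/4 = J²/2)
E = √5 (E = √(12 - 7) = √5 ≈ 2.2361)
G = √5/7 (G = √5/(7 + 2*0) = √5/(7 + 0) = √5/7 ≈ 0.31944)
(R(-3) + G)² = ((½)*(-3)² + √5/7)² = ((½)*9 + √5/7)² = (9/2 + √5/7)²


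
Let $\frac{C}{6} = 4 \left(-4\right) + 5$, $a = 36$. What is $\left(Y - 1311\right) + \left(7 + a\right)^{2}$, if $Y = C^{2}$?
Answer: $4894$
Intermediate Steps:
$C = -66$ ($C = 6 \left(4 \left(-4\right) + 5\right) = 6 \left(-16 + 5\right) = 6 \left(-11\right) = -66$)
$Y = 4356$ ($Y = \left(-66\right)^{2} = 4356$)
$\left(Y - 1311\right) + \left(7 + a\right)^{2} = \left(4356 - 1311\right) + \left(7 + 36\right)^{2} = \left(4356 - 1311\right) + 43^{2} = 3045 + 1849 = 4894$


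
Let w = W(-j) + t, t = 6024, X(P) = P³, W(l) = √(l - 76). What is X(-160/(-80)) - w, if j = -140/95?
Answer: -6016 - 2*I*√6726/19 ≈ -6016.0 - 8.6329*I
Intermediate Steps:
j = -28/19 (j = -140*1/95 = -28/19 ≈ -1.4737)
W(l) = √(-76 + l)
w = 6024 + 2*I*√6726/19 (w = √(-76 - 1*(-28/19)) + 6024 = √(-76 + 28/19) + 6024 = √(-1416/19) + 6024 = 2*I*√6726/19 + 6024 = 6024 + 2*I*√6726/19 ≈ 6024.0 + 8.6329*I)
X(-160/(-80)) - w = (-160/(-80))³ - (6024 + 2*I*√6726/19) = (-160*(-1/80))³ + (-6024 - 2*I*√6726/19) = 2³ + (-6024 - 2*I*√6726/19) = 8 + (-6024 - 2*I*√6726/19) = -6016 - 2*I*√6726/19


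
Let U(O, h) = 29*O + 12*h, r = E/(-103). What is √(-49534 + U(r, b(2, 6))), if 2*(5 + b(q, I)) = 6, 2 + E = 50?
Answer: I*√525904198/103 ≈ 222.65*I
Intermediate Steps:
E = 48 (E = -2 + 50 = 48)
r = -48/103 (r = 48/(-103) = 48*(-1/103) = -48/103 ≈ -0.46602)
b(q, I) = -2 (b(q, I) = -5 + (½)*6 = -5 + 3 = -2)
U(O, h) = 12*h + 29*O
√(-49534 + U(r, b(2, 6))) = √(-49534 + (12*(-2) + 29*(-48/103))) = √(-49534 + (-24 - 1392/103)) = √(-49534 - 3864/103) = √(-5105866/103) = I*√525904198/103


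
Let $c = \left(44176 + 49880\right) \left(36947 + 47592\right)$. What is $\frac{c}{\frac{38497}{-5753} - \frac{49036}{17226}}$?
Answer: $- \frac{35817869317446216}{42966065} \approx -8.3363 \cdot 10^{8}$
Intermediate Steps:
$c = 7951400184$ ($c = 94056 \cdot 84539 = 7951400184$)
$\frac{c}{\frac{38497}{-5753} - \frac{49036}{17226}} = \frac{7951400184}{\frac{38497}{-5753} - \frac{49036}{17226}} = \frac{7951400184}{38497 \left(- \frac{1}{5753}\right) - \frac{24518}{8613}} = \frac{7951400184}{- \frac{38497}{5753} - \frac{24518}{8613}} = \frac{7951400184}{- \frac{42966065}{4504599}} = 7951400184 \left(- \frac{4504599}{42966065}\right) = - \frac{35817869317446216}{42966065}$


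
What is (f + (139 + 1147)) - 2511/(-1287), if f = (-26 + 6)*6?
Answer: 167017/143 ≈ 1168.0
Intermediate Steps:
f = -120 (f = -20*6 = -120)
(f + (139 + 1147)) - 2511/(-1287) = (-120 + (139 + 1147)) - 2511/(-1287) = (-120 + 1286) - 2511*(-1/1287) = 1166 + 279/143 = 167017/143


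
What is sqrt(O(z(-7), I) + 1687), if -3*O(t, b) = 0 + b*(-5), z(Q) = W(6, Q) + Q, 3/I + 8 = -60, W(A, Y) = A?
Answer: sqrt(1950087)/34 ≈ 41.072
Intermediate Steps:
I = -3/68 (I = 3/(-8 - 60) = 3/(-68) = 3*(-1/68) = -3/68 ≈ -0.044118)
z(Q) = 6 + Q
O(t, b) = 5*b/3 (O(t, b) = -(0 + b*(-5))/3 = -(0 - 5*b)/3 = -(-5)*b/3 = 5*b/3)
sqrt(O(z(-7), I) + 1687) = sqrt((5/3)*(-3/68) + 1687) = sqrt(-5/68 + 1687) = sqrt(114711/68) = sqrt(1950087)/34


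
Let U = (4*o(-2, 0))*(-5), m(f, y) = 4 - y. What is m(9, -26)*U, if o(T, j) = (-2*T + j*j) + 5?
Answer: -5400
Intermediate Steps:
o(T, j) = 5 + j**2 - 2*T (o(T, j) = (-2*T + j**2) + 5 = (j**2 - 2*T) + 5 = 5 + j**2 - 2*T)
U = -180 (U = (4*(5 + 0**2 - 2*(-2)))*(-5) = (4*(5 + 0 + 4))*(-5) = (4*9)*(-5) = 36*(-5) = -180)
m(9, -26)*U = (4 - 1*(-26))*(-180) = (4 + 26)*(-180) = 30*(-180) = -5400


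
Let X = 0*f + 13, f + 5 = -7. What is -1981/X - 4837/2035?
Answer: -4094216/26455 ≈ -154.76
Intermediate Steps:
f = -12 (f = -5 - 7 = -12)
X = 13 (X = 0*(-12) + 13 = 0 + 13 = 13)
-1981/X - 4837/2035 = -1981/13 - 4837/2035 = -4094216/26455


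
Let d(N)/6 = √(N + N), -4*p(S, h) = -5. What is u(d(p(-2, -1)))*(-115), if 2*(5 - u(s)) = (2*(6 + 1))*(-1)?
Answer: -1380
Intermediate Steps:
p(S, h) = 5/4 (p(S, h) = -¼*(-5) = 5/4)
d(N) = 6*√2*√N (d(N) = 6*√(N + N) = 6*√(2*N) = 6*(√2*√N) = 6*√2*√N)
u(s) = 12 (u(s) = 5 - 2*(6 + 1)*(-1)/2 = 5 - 2*7*(-1)/2 = 5 - 7*(-1) = 5 - ½*(-14) = 5 + 7 = 12)
u(d(p(-2, -1)))*(-115) = 12*(-115) = -1380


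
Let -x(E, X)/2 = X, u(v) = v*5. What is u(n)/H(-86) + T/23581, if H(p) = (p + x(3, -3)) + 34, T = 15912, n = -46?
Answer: 133817/23581 ≈ 5.6748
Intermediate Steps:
u(v) = 5*v
x(E, X) = -2*X
H(p) = 40 + p (H(p) = (p - 2*(-3)) + 34 = (p + 6) + 34 = (6 + p) + 34 = 40 + p)
u(n)/H(-86) + T/23581 = (5*(-46))/(40 - 86) + 15912/23581 = -230/(-46) + 15912*(1/23581) = -230*(-1/46) + 15912/23581 = 5 + 15912/23581 = 133817/23581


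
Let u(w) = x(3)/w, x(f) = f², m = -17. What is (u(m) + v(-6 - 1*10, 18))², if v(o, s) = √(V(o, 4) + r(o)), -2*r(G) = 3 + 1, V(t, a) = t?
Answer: -5121/289 - 54*I*√2/17 ≈ -17.72 - 4.4922*I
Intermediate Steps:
r(G) = -2 (r(G) = -(3 + 1)/2 = -½*4 = -2)
v(o, s) = √(-2 + o) (v(o, s) = √(o - 2) = √(-2 + o))
u(w) = 9/w (u(w) = 3²/w = 9/w)
(u(m) + v(-6 - 1*10, 18))² = (9/(-17) + √(-2 + (-6 - 1*10)))² = (9*(-1/17) + √(-2 + (-6 - 10)))² = (-9/17 + √(-2 - 16))² = (-9/17 + √(-18))² = (-9/17 + 3*I*√2)²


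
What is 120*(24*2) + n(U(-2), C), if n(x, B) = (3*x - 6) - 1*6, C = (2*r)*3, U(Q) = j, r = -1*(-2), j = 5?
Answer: 5763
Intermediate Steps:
r = 2
U(Q) = 5
C = 12 (C = (2*2)*3 = 4*3 = 12)
n(x, B) = -12 + 3*x (n(x, B) = (-6 + 3*x) - 6 = -12 + 3*x)
120*(24*2) + n(U(-2), C) = 120*(24*2) + (-12 + 3*5) = 120*48 + (-12 + 15) = 5760 + 3 = 5763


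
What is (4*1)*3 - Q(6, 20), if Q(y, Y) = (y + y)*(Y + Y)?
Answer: -468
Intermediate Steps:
Q(y, Y) = 4*Y*y (Q(y, Y) = (2*y)*(2*Y) = 4*Y*y)
(4*1)*3 - Q(6, 20) = (4*1)*3 - 4*20*6 = 4*3 - 1*480 = 12 - 480 = -468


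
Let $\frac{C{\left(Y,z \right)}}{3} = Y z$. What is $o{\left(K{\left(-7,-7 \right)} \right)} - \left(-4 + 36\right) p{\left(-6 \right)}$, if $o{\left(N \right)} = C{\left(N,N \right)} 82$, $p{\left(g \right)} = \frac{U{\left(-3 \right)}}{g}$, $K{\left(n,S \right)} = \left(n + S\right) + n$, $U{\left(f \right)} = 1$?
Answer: $\frac{325474}{3} \approx 1.0849 \cdot 10^{5}$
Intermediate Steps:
$C{\left(Y,z \right)} = 3 Y z$
$K{\left(n,S \right)} = S + 2 n$ ($K{\left(n,S \right)} = \left(S + n\right) + n = S + 2 n$)
$p{\left(g \right)} = \frac{1}{g}$ ($p{\left(g \right)} = 1 \frac{1}{g} = \frac{1}{g}$)
$o{\left(N \right)} = 246 N^{2}$ ($o{\left(N \right)} = 3 N N 82 = 3 N^{2} \cdot 82 = 246 N^{2}$)
$o{\left(K{\left(-7,-7 \right)} \right)} - \left(-4 + 36\right) p{\left(-6 \right)} = 246 \left(-7 + 2 \left(-7\right)\right)^{2} - \frac{-4 + 36}{-6} = 246 \left(-7 - 14\right)^{2} - 32 \left(- \frac{1}{6}\right) = 246 \left(-21\right)^{2} - - \frac{16}{3} = 246 \cdot 441 + \frac{16}{3} = 108486 + \frac{16}{3} = \frac{325474}{3}$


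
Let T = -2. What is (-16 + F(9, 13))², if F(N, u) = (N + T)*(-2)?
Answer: 900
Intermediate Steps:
F(N, u) = 4 - 2*N (F(N, u) = (N - 2)*(-2) = (-2 + N)*(-2) = 4 - 2*N)
(-16 + F(9, 13))² = (-16 + (4 - 2*9))² = (-16 + (4 - 18))² = (-16 - 14)² = (-30)² = 900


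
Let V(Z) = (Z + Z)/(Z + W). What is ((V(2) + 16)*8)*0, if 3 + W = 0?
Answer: 0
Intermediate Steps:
W = -3 (W = -3 + 0 = -3)
V(Z) = 2*Z/(-3 + Z) (V(Z) = (Z + Z)/(Z - 3) = (2*Z)/(-3 + Z) = 2*Z/(-3 + Z))
((V(2) + 16)*8)*0 = ((2*2/(-3 + 2) + 16)*8)*0 = ((2*2/(-1) + 16)*8)*0 = ((2*2*(-1) + 16)*8)*0 = ((-4 + 16)*8)*0 = (12*8)*0 = 96*0 = 0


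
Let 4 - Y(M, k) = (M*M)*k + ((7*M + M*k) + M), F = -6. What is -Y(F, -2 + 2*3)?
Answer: 68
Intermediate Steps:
Y(M, k) = 4 - 8*M - M*k - k*M**2 (Y(M, k) = 4 - ((M*M)*k + ((7*M + M*k) + M)) = 4 - (M**2*k + (8*M + M*k)) = 4 - (k*M**2 + (8*M + M*k)) = 4 - (8*M + M*k + k*M**2) = 4 + (-8*M - M*k - k*M**2) = 4 - 8*M - M*k - k*M**2)
-Y(F, -2 + 2*3) = -(4 - 8*(-6) - 1*(-6)*(-2 + 2*3) - 1*(-2 + 2*3)*(-6)**2) = -(4 + 48 - 1*(-6)*(-2 + 6) - 1*(-2 + 6)*36) = -(4 + 48 - 1*(-6)*4 - 1*4*36) = -(4 + 48 + 24 - 144) = -1*(-68) = 68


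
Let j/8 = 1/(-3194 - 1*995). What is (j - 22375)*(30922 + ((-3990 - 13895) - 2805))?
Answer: -959033930856/4189 ≈ -2.2894e+8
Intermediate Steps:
j = -8/4189 (j = 8/(-3194 - 1*995) = 8/(-3194 - 995) = 8/(-4189) = 8*(-1/4189) = -8/4189 ≈ -0.0019098)
(j - 22375)*(30922 + ((-3990 - 13895) - 2805)) = (-8/4189 - 22375)*(30922 + ((-3990 - 13895) - 2805)) = -93728883*(30922 + (-17885 - 2805))/4189 = -93728883*(30922 - 20690)/4189 = -93728883/4189*10232 = -959033930856/4189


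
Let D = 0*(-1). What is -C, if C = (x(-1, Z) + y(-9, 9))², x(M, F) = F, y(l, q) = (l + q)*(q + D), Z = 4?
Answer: -16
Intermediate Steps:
D = 0
y(l, q) = q*(l + q) (y(l, q) = (l + q)*(q + 0) = (l + q)*q = q*(l + q))
C = 16 (C = (4 + 9*(-9 + 9))² = (4 + 9*0)² = (4 + 0)² = 4² = 16)
-C = -1*16 = -16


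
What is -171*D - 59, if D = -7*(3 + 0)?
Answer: 3532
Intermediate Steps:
D = -21 (D = -7*3 = -21)
-171*D - 59 = -171*(-21) - 59 = 3591 - 59 = 3532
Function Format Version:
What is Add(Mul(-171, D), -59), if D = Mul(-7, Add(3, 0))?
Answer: 3532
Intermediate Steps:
D = -21 (D = Mul(-7, 3) = -21)
Add(Mul(-171, D), -59) = Add(Mul(-171, -21), -59) = Add(3591, -59) = 3532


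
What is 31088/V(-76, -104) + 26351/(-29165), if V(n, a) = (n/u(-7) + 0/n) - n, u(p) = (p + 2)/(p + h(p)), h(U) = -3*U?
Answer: 59149431/554135 ≈ 106.74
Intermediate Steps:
u(p) = -(2 + p)/(2*p) (u(p) = (p + 2)/(p - 3*p) = (2 + p)/((-2*p)) = (2 + p)*(-1/(2*p)) = -(2 + p)/(2*p))
V(n, a) = -19*n/5 (V(n, a) = (n/(((½)*(-2 - 1*(-7))/(-7))) + 0/n) - n = (n/(((½)*(-⅐)*(-2 + 7))) + 0) - n = (n/(((½)*(-⅐)*5)) + 0) - n = (n/(-5/14) + 0) - n = (n*(-14/5) + 0) - n = (-14*n/5 + 0) - n = -14*n/5 - n = -19*n/5)
31088/V(-76, -104) + 26351/(-29165) = 31088/((-19/5*(-76))) + 26351/(-29165) = 31088/(1444/5) + 26351*(-1/29165) = 31088*(5/1444) - 26351/29165 = 38860/361 - 26351/29165 = 59149431/554135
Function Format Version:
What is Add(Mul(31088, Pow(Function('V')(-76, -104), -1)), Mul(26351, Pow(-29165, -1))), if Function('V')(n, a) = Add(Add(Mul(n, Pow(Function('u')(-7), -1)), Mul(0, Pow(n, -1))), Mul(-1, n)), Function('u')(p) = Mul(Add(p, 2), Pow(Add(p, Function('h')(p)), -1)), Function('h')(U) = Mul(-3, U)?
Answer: Rational(59149431, 554135) ≈ 106.74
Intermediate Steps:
Function('u')(p) = Mul(Rational(-1, 2), Pow(p, -1), Add(2, p)) (Function('u')(p) = Mul(Add(p, 2), Pow(Add(p, Mul(-3, p)), -1)) = Mul(Add(2, p), Pow(Mul(-2, p), -1)) = Mul(Add(2, p), Mul(Rational(-1, 2), Pow(p, -1))) = Mul(Rational(-1, 2), Pow(p, -1), Add(2, p)))
Function('V')(n, a) = Mul(Rational(-19, 5), n) (Function('V')(n, a) = Add(Add(Mul(n, Pow(Mul(Rational(1, 2), Pow(-7, -1), Add(-2, Mul(-1, -7))), -1)), Mul(0, Pow(n, -1))), Mul(-1, n)) = Add(Add(Mul(n, Pow(Mul(Rational(1, 2), Rational(-1, 7), Add(-2, 7)), -1)), 0), Mul(-1, n)) = Add(Add(Mul(n, Pow(Mul(Rational(1, 2), Rational(-1, 7), 5), -1)), 0), Mul(-1, n)) = Add(Add(Mul(n, Pow(Rational(-5, 14), -1)), 0), Mul(-1, n)) = Add(Add(Mul(n, Rational(-14, 5)), 0), Mul(-1, n)) = Add(Add(Mul(Rational(-14, 5), n), 0), Mul(-1, n)) = Add(Mul(Rational(-14, 5), n), Mul(-1, n)) = Mul(Rational(-19, 5), n))
Add(Mul(31088, Pow(Function('V')(-76, -104), -1)), Mul(26351, Pow(-29165, -1))) = Add(Mul(31088, Pow(Mul(Rational(-19, 5), -76), -1)), Mul(26351, Pow(-29165, -1))) = Add(Mul(31088, Pow(Rational(1444, 5), -1)), Mul(26351, Rational(-1, 29165))) = Add(Mul(31088, Rational(5, 1444)), Rational(-26351, 29165)) = Add(Rational(38860, 361), Rational(-26351, 29165)) = Rational(59149431, 554135)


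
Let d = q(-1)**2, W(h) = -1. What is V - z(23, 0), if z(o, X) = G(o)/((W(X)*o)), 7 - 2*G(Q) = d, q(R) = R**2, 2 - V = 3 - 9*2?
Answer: 394/23 ≈ 17.130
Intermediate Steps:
V = 17 (V = 2 - (3 - 9*2) = 2 - (3 - 18) = 2 - 1*(-15) = 2 + 15 = 17)
d = 1 (d = ((-1)**2)**2 = 1**2 = 1)
G(Q) = 3 (G(Q) = 7/2 - 1/2*1 = 7/2 - 1/2 = 3)
z(o, X) = -3/o (z(o, X) = 3/((-o)) = 3*(-1/o) = -3/o)
V - z(23, 0) = 17 - (-3)/23 = 17 - 1*(-3/23) = 17 + 3/23 = 394/23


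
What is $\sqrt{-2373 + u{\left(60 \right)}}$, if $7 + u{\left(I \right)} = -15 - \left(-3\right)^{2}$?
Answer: $2 i \sqrt{601} \approx 49.031 i$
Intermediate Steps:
$u{\left(I \right)} = -31$ ($u{\left(I \right)} = -7 - 24 = -31$)
$\sqrt{-2373 + u{\left(60 \right)}} = \sqrt{-2373 - 31} = \sqrt{-2404} = 2 i \sqrt{601}$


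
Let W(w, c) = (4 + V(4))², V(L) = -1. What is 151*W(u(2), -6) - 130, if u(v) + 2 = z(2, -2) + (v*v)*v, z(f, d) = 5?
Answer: 1229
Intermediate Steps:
u(v) = 3 + v³ (u(v) = -2 + (5 + (v*v)*v) = -2 + (5 + v²*v) = -2 + (5 + v³) = 3 + v³)
W(w, c) = 9 (W(w, c) = (4 - 1)² = 3² = 9)
151*W(u(2), -6) - 130 = 151*9 - 130 = 1359 - 130 = 1229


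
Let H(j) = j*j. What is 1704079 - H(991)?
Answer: 721998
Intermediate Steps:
H(j) = j²
1704079 - H(991) = 1704079 - 1*991² = 1704079 - 1*982081 = 1704079 - 982081 = 721998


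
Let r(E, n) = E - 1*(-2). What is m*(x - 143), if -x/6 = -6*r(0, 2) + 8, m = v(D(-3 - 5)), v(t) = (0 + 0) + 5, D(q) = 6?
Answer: -595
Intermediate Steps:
r(E, n) = 2 + E (r(E, n) = E + 2 = 2 + E)
v(t) = 5 (v(t) = 0 + 5 = 5)
m = 5
x = 24 (x = -6*(-6*(2 + 0) + 8) = -6*(-6*2 + 8) = -6*(-12 + 8) = -6*(-4) = 24)
m*(x - 143) = 5*(24 - 143) = 5*(-119) = -595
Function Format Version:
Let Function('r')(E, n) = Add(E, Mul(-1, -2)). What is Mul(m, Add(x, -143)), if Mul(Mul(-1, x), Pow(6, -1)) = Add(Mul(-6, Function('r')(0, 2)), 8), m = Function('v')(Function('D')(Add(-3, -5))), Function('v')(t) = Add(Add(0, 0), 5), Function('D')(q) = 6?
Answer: -595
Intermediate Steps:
Function('r')(E, n) = Add(2, E) (Function('r')(E, n) = Add(E, 2) = Add(2, E))
Function('v')(t) = 5 (Function('v')(t) = Add(0, 5) = 5)
m = 5
x = 24 (x = Mul(-6, Add(Mul(-6, Add(2, 0)), 8)) = Mul(-6, Add(Mul(-6, 2), 8)) = Mul(-6, Add(-12, 8)) = Mul(-6, -4) = 24)
Mul(m, Add(x, -143)) = Mul(5, Add(24, -143)) = Mul(5, -119) = -595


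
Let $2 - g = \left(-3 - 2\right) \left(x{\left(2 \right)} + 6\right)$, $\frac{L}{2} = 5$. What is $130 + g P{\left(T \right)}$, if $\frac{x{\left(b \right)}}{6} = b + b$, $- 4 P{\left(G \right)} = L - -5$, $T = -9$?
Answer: $-440$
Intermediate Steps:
$L = 10$ ($L = 2 \cdot 5 = 10$)
$P{\left(G \right)} = - \frac{15}{4}$ ($P{\left(G \right)} = - \frac{10 - -5}{4} = - \frac{10 + 5}{4} = \left(- \frac{1}{4}\right) 15 = - \frac{15}{4}$)
$x{\left(b \right)} = 12 b$ ($x{\left(b \right)} = 6 \left(b + b\right) = 6 \cdot 2 b = 12 b$)
$g = 152$ ($g = 2 - \left(-3 - 2\right) \left(12 \cdot 2 + 6\right) = 2 - - 5 \left(24 + 6\right) = 2 - \left(-5\right) 30 = 2 - -150 = 2 + 150 = 152$)
$130 + g P{\left(T \right)} = 130 + 152 \left(- \frac{15}{4}\right) = 130 - 570 = -440$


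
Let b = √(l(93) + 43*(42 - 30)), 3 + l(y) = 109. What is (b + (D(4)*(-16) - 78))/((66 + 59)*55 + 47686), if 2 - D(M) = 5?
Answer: -10/18187 + √622/54561 ≈ -9.2742e-5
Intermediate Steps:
l(y) = 106 (l(y) = -3 + 109 = 106)
D(M) = -3 (D(M) = 2 - 1*5 = 2 - 5 = -3)
b = √622 (b = √(106 + 43*(42 - 30)) = √(106 + 43*12) = √(106 + 516) = √622 ≈ 24.940)
(b + (D(4)*(-16) - 78))/((66 + 59)*55 + 47686) = (√622 + (-3*(-16) - 78))/((66 + 59)*55 + 47686) = (√622 + (48 - 78))/(125*55 + 47686) = (√622 - 30)/(6875 + 47686) = (-30 + √622)/54561 = (-30 + √622)*(1/54561) = -10/18187 + √622/54561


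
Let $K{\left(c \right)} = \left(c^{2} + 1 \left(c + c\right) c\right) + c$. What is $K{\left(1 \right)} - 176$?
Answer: $-172$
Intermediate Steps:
$K{\left(c \right)} = c + 3 c^{2}$ ($K{\left(c \right)} = \left(c^{2} + 1 \cdot 2 c c\right) + c = \left(c^{2} + 2 c c\right) + c = \left(c^{2} + 2 c^{2}\right) + c = 3 c^{2} + c = c + 3 c^{2}$)
$K{\left(1 \right)} - 176 = 1 \left(1 + 3 \cdot 1\right) - 176 = 1 \left(1 + 3\right) - 176 = 1 \cdot 4 - 176 = 4 - 176 = -172$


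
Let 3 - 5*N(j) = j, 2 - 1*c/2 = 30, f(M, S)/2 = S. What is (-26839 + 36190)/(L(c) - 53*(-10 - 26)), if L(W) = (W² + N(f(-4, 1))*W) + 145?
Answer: 46755/25889 ≈ 1.8060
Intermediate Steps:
f(M, S) = 2*S
c = -56 (c = 4 - 2*30 = 4 - 60 = -56)
N(j) = ⅗ - j/5
L(W) = 145 + W² + W/5 (L(W) = (W² + (⅗ - 2/5)*W) + 145 = (W² + (⅗ - ⅕*2)*W) + 145 = (W² + (⅗ - ⅖)*W) + 145 = (W² + W/5) + 145 = 145 + W² + W/5)
(-26839 + 36190)/(L(c) - 53*(-10 - 26)) = (-26839 + 36190)/((145 + (-56)² + (⅕)*(-56)) - 53*(-10 - 26)) = 9351/((145 + 3136 - 56/5) - 53*(-36)) = 9351/(16349/5 + 1908) = 9351/(25889/5) = 9351*(5/25889) = 46755/25889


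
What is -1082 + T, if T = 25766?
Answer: 24684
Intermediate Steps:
-1082 + T = -1082 + 25766 = 24684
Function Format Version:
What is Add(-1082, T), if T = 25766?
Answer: 24684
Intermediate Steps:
Add(-1082, T) = Add(-1082, 25766) = 24684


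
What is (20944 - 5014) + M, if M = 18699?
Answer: 34629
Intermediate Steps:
(20944 - 5014) + M = (20944 - 5014) + 18699 = 15930 + 18699 = 34629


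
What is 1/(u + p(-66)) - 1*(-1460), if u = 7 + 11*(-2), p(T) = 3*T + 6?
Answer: 302219/207 ≈ 1460.0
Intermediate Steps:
p(T) = 6 + 3*T
u = -15 (u = 7 - 22 = -15)
1/(u + p(-66)) - 1*(-1460) = 1/(-15 + (6 + 3*(-66))) - 1*(-1460) = 1/(-15 + (6 - 198)) + 1460 = 1/(-15 - 192) + 1460 = 1/(-207) + 1460 = -1/207 + 1460 = 302219/207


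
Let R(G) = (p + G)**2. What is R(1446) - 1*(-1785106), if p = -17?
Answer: 3827147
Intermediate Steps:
R(G) = (-17 + G)**2
R(1446) - 1*(-1785106) = (-17 + 1446)**2 - 1*(-1785106) = 1429**2 + 1785106 = 2042041 + 1785106 = 3827147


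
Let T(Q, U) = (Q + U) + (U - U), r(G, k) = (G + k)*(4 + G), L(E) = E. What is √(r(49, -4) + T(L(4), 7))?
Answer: 2*√599 ≈ 48.949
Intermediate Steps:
r(G, k) = (4 + G)*(G + k)
T(Q, U) = Q + U (T(Q, U) = (Q + U) + 0 = Q + U)
√(r(49, -4) + T(L(4), 7)) = √((49² + 4*49 + 4*(-4) + 49*(-4)) + (4 + 7)) = √((2401 + 196 - 16 - 196) + 11) = √(2385 + 11) = √2396 = 2*√599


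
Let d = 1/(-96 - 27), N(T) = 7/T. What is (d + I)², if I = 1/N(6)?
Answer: 534361/741321 ≈ 0.72082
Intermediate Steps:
I = 6/7 (I = 1/(7/6) = 6/7 ≈ 0.85714)
d = -1/123 (d = 1/(-123) = -1/123 ≈ -0.0081301)
(d + I)² = (-1/123 + 6/7)² = (731/861)² = 534361/741321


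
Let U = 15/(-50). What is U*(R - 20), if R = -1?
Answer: 63/10 ≈ 6.3000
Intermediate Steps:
U = -3/10 (U = 15*(-1/50) = -3/10 ≈ -0.30000)
U*(R - 20) = -3*(-1 - 20)/10 = -3/10*(-21) = 63/10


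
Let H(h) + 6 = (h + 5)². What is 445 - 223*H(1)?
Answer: -6245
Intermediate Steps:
H(h) = -6 + (5 + h)² (H(h) = -6 + (h + 5)² = -6 + (5 + h)²)
445 - 223*H(1) = 445 - 223*(-6 + (5 + 1)²) = 445 - 223*(-6 + 6²) = 445 - 223*(-6 + 36) = 445 - 223*30 = 445 - 6690 = -6245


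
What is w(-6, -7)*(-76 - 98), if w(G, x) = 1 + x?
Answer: 1044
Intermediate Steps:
w(-6, -7)*(-76 - 98) = (1 - 7)*(-76 - 98) = -6*(-174) = 1044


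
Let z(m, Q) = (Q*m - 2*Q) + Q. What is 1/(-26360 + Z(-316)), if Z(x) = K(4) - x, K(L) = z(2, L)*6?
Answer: -1/26020 ≈ -3.8432e-5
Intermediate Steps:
z(m, Q) = -Q + Q*m (z(m, Q) = (-2*Q + Q*m) + Q = -Q + Q*m)
K(L) = 6*L (K(L) = (L*(-1 + 2))*6 = (L*1)*6 = L*6 = 6*L)
Z(x) = 24 - x (Z(x) = 6*4 - x = 24 - x)
1/(-26360 + Z(-316)) = 1/(-26360 + (24 - 1*(-316))) = 1/(-26360 + (24 + 316)) = 1/(-26360 + 340) = 1/(-26020) = -1/26020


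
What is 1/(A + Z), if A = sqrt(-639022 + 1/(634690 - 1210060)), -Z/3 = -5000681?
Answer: 8631725480910/129493517196481587271 - 3*I*sqrt(23505404454854130)/129493517196481587271 ≈ 6.6658e-8 - 3.5519e-12*I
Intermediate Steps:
Z = 15002043 (Z = -3*(-5000681) = 15002043)
A = I*sqrt(23505404454854130)/191790 (A = sqrt(-639022 + 1/(-575370)) = sqrt(-639022 - 1/575370) = sqrt(-367674088141/575370) = I*sqrt(23505404454854130)/191790 ≈ 799.39*I)
1/(A + Z) = 1/(I*sqrt(23505404454854130)/191790 + 15002043) = 1/(15002043 + I*sqrt(23505404454854130)/191790)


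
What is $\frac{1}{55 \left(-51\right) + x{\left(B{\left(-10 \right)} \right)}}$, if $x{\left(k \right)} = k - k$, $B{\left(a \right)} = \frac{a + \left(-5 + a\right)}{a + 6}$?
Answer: $- \frac{1}{2805} \approx -0.00035651$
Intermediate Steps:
$B{\left(a \right)} = \frac{-5 + 2 a}{6 + a}$
$x{\left(k \right)} = 0$
$\frac{1}{55 \left(-51\right) + x{\left(B{\left(-10 \right)} \right)}} = \frac{1}{55 \left(-51\right) + 0} = \frac{1}{-2805 + 0} = \frac{1}{-2805} = - \frac{1}{2805}$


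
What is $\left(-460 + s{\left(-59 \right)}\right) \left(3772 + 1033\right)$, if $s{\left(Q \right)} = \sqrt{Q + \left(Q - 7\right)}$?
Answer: $-2210300 + 24025 i \sqrt{5} \approx -2.2103 \cdot 10^{6} + 53722.0 i$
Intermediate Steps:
$s{\left(Q \right)} = \sqrt{-7 + 2 Q}$ ($s{\left(Q \right)} = \sqrt{Q + \left(Q - 7\right)} = \sqrt{Q + \left(-7 + Q\right)} = \sqrt{-7 + 2 Q}$)
$\left(-460 + s{\left(-59 \right)}\right) \left(3772 + 1033\right) = \left(-460 + \sqrt{-7 + 2 \left(-59\right)}\right) \left(3772 + 1033\right) = \left(-460 + \sqrt{-7 - 118}\right) 4805 = \left(-460 + \sqrt{-125}\right) 4805 = \left(-460 + 5 i \sqrt{5}\right) 4805 = -2210300 + 24025 i \sqrt{5}$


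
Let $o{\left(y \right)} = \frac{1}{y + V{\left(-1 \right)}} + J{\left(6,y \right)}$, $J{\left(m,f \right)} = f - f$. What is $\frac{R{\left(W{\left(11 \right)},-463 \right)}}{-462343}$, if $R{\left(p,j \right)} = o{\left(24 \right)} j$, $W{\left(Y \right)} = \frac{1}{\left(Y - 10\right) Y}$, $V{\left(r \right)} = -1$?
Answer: $\frac{463}{10633889} \approx 4.354 \cdot 10^{-5}$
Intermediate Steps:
$J{\left(m,f \right)} = 0$
$W{\left(Y \right)} = \frac{1}{Y \left(-10 + Y\right)}$ ($W{\left(Y \right)} = \frac{1}{\left(-10 + Y\right) Y} = \frac{1}{Y \left(-10 + Y\right)}$)
$o{\left(y \right)} = \frac{1}{-1 + y}$ ($o{\left(y \right)} = \frac{1}{y - 1} + 0 = \frac{1}{-1 + y} + 0 = \frac{1}{-1 + y}$)
$R{\left(p,j \right)} = \frac{j}{23}$ ($R{\left(p,j \right)} = \frac{j}{-1 + 24} = \frac{j}{23}$)
$\frac{R{\left(W{\left(11 \right)},-463 \right)}}{-462343} = \frac{\frac{1}{23} \left(-463\right)}{-462343} = \left(- \frac{463}{23}\right) \left(- \frac{1}{462343}\right) = \frac{463}{10633889}$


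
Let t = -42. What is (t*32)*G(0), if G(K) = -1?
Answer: 1344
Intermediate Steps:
(t*32)*G(0) = -42*32*(-1) = -1344*(-1) = 1344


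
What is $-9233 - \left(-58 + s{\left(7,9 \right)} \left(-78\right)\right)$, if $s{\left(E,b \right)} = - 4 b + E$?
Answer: $-11437$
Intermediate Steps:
$s{\left(E,b \right)} = E - 4 b$
$-9233 - \left(-58 + s{\left(7,9 \right)} \left(-78\right)\right) = -9233 - \left(-58 + \left(7 - 36\right) \left(-78\right)\right) = -9233 - \left(-58 - -2262\right) = -9233 - \left(-58 + 2262\right) = -9233 - 2204 = -11437$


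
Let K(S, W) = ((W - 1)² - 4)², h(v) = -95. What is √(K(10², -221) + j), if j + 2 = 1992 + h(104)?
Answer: √2428520295 ≈ 49280.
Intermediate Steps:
K(S, W) = (-4 + (-1 + W)²)² (K(S, W) = ((-1 + W)² - 4)² = (-4 + (-1 + W)²)²)
j = 1895 (j = -2 + (1992 - 95) = -2 + 1897 = 1895)
√(K(10², -221) + j) = √((-4 + (-1 - 221)²)² + 1895) = √((-4 + (-222)²)² + 1895) = √((-4 + 49284)² + 1895) = √(49280² + 1895) = √(2428518400 + 1895) = √2428520295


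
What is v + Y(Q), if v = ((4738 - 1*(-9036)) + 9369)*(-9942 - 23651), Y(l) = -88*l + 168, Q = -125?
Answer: -777431631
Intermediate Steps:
Y(l) = 168 - 88*l
v = -777442799 (v = ((4738 + 9036) + 9369)*(-33593) = (13774 + 9369)*(-33593) = 23143*(-33593) = -777442799)
v + Y(Q) = -777442799 + (168 - 88*(-125)) = -777442799 + (168 + 11000) = -777442799 + 11168 = -777431631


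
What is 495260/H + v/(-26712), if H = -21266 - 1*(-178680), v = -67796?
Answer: 2987678083/525605346 ≈ 5.6843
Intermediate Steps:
H = 157414 (H = -21266 + 178680 = 157414)
495260/H + v/(-26712) = 495260/157414 - 67796/(-26712) = 495260*(1/157414) - 67796*(-1/26712) = 247630/78707 + 16949/6678 = 2987678083/525605346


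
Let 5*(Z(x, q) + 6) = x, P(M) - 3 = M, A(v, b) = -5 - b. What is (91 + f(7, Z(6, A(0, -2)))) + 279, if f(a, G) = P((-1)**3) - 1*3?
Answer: 369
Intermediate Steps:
P(M) = 3 + M
Z(x, q) = -6 + x/5
f(a, G) = -1 (f(a, G) = (3 + (-1)**3) - 1*3 = (3 - 1) - 3 = 2 - 3 = -1)
(91 + f(7, Z(6, A(0, -2)))) + 279 = (91 - 1) + 279 = 90 + 279 = 369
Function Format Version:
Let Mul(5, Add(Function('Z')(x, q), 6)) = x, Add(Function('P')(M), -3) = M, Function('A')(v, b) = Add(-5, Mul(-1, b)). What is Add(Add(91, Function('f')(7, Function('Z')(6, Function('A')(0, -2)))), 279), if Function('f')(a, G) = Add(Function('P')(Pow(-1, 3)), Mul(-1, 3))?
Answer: 369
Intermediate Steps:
Function('P')(M) = Add(3, M)
Function('Z')(x, q) = Add(-6, Mul(Rational(1, 5), x))
Function('f')(a, G) = -1 (Function('f')(a, G) = Add(Add(3, Pow(-1, 3)), Mul(-1, 3)) = Add(Add(3, -1), -3) = Add(2, -3) = -1)
Add(Add(91, Function('f')(7, Function('Z')(6, Function('A')(0, -2)))), 279) = Add(Add(91, -1), 279) = Add(90, 279) = 369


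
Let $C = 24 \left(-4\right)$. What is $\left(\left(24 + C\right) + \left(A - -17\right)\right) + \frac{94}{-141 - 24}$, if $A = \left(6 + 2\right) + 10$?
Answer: $- \frac{6199}{165} \approx -37.57$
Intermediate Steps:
$A = 18$ ($A = 8 + 10 = 18$)
$C = -96$
$\left(\left(24 + C\right) + \left(A - -17\right)\right) + \frac{94}{-141 - 24} = \left(\left(24 - 96\right) + \left(18 - -17\right)\right) + \frac{94}{-141 - 24} = \left(-72 + \left(18 + 17\right)\right) + \frac{94}{-165} = \left(-72 + 35\right) + 94 \left(- \frac{1}{165}\right) = -37 - \frac{94}{165} = - \frac{6199}{165}$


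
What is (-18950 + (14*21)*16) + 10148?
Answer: -4098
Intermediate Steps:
(-18950 + (14*21)*16) + 10148 = (-18950 + 294*16) + 10148 = (-18950 + 4704) + 10148 = -14246 + 10148 = -4098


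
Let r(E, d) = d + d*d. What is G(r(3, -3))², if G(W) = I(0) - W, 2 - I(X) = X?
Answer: 16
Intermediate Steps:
I(X) = 2 - X
r(E, d) = d + d²
G(W) = 2 - W (G(W) = (2 - 1*0) - W = (2 + 0) - W = 2 - W)
G(r(3, -3))² = (2 - (-3)*(1 - 3))² = (2 - (-3)*(-2))² = (2 - 1*6)² = (2 - 6)² = (-4)² = 16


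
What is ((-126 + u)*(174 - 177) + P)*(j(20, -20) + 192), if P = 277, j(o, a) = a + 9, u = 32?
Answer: 101179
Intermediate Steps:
j(o, a) = 9 + a
((-126 + u)*(174 - 177) + P)*(j(20, -20) + 192) = ((-126 + 32)*(174 - 177) + 277)*((9 - 20) + 192) = (-94*(-3) + 277)*(-11 + 192) = (282 + 277)*181 = 559*181 = 101179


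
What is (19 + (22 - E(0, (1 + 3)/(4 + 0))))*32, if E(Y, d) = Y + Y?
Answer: 1312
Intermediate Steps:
E(Y, d) = 2*Y
(19 + (22 - E(0, (1 + 3)/(4 + 0))))*32 = (19 + (22 - 2*0))*32 = (19 + (22 - 1*0))*32 = (19 + (22 + 0))*32 = (19 + 22)*32 = 41*32 = 1312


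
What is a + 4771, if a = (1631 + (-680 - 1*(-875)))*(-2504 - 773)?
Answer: -5979031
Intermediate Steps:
a = -5983802 (a = (1631 + (-680 + 875))*(-3277) = (1631 + 195)*(-3277) = 1826*(-3277) = -5983802)
a + 4771 = -5983802 + 4771 = -5979031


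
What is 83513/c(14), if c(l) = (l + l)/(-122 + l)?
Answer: -2254851/7 ≈ -3.2212e+5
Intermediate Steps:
c(l) = 2*l/(-122 + l) (c(l) = (2*l)/(-122 + l) = 2*l/(-122 + l))
83513/c(14) = 83513/((2*14/(-122 + 14))) = 83513/((2*14/(-108))) = 83513/((2*14*(-1/108))) = 83513/(-7/27) = 83513*(-27/7) = -2254851/7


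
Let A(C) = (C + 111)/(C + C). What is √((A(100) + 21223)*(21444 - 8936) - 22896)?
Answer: √26544758394/10 ≈ 16293.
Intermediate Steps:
A(C) = (111 + C)/(2*C) (A(C) = (111 + C)/((2*C)) = (111 + C)*(1/(2*C)) = (111 + C)/(2*C))
√((A(100) + 21223)*(21444 - 8936) - 22896) = √(((½)*(111 + 100)/100 + 21223)*(21444 - 8936) - 22896) = √(((½)*(1/100)*211 + 21223)*12508 - 22896) = √((211/200 + 21223)*12508 - 22896) = √((4244811/200)*12508 - 22896) = √(13273523997/50 - 22896) = √(13272379197/50) = √26544758394/10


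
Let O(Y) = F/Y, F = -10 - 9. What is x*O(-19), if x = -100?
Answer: -100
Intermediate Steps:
F = -19
O(Y) = -19/Y
x*O(-19) = -(-1900)/(-19) = -(-1900)*(-1)/19 = -100*1 = -100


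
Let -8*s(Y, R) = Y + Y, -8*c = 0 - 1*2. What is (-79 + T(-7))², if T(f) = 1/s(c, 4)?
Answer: 9025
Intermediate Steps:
c = ¼ (c = -(0 - 1*2)/8 = -(0 - 2)/8 = -⅛*(-2) = ¼ ≈ 0.25000)
s(Y, R) = -Y/4 (s(Y, R) = -(Y + Y)/8 = -Y/4)
T(f) = -16 (T(f) = 1/(-¼*¼) = 1/(-1/16) = -16)
(-79 + T(-7))² = (-79 - 16)² = (-95)² = 9025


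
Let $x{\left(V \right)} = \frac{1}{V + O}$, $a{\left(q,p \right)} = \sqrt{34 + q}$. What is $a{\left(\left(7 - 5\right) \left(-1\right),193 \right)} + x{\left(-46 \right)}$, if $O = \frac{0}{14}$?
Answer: $- \frac{1}{46} + 4 \sqrt{2} \approx 5.6351$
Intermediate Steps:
$O = 0$ ($O = 0 \cdot \frac{1}{14} = 0$)
$x{\left(V \right)} = \frac{1}{V}$ ($x{\left(V \right)} = \frac{1}{V + 0} = \frac{1}{V}$)
$a{\left(\left(7 - 5\right) \left(-1\right),193 \right)} + x{\left(-46 \right)} = \sqrt{34 + \left(7 - 5\right) \left(-1\right)} + \frac{1}{-46} = \sqrt{34 + 2 \left(-1\right)} - \frac{1}{46} = \sqrt{34 - 2} - \frac{1}{46} = \sqrt{32} - \frac{1}{46} = 4 \sqrt{2} - \frac{1}{46} = - \frac{1}{46} + 4 \sqrt{2}$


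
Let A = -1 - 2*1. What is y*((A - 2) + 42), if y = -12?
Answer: -444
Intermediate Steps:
A = -3 (A = -1 - 2 = -3)
y*((A - 2) + 42) = -12*((-3 - 2) + 42) = -12*(-5 + 42) = -12*37 = -444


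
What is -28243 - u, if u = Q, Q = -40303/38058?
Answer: -1074831791/38058 ≈ -28242.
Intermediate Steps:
Q = -40303/38058 (Q = -40303*1/38058 = -40303/38058 ≈ -1.0590)
u = -40303/38058 ≈ -1.0590
-28243 - u = -28243 - 1*(-40303/38058) = -28243 + 40303/38058 = -1074831791/38058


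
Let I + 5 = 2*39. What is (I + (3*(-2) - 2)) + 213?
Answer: 278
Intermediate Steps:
I = 73 (I = -5 + 2*39 = -5 + 78 = 73)
(I + (3*(-2) - 2)) + 213 = (73 + (3*(-2) - 2)) + 213 = (73 + (-6 - 2)) + 213 = (73 - 8) + 213 = 65 + 213 = 278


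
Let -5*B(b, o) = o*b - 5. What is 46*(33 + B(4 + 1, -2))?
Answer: 1656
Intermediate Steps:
B(b, o) = 1 - b*o/5 (B(b, o) = -(o*b - 5)/5 = -(b*o - 5)/5 = -(-5 + b*o)/5 = 1 - b*o/5)
46*(33 + B(4 + 1, -2)) = 46*(33 + (1 - 1/5*(4 + 1)*(-2))) = 46*(33 + (1 - 1/5*5*(-2))) = 46*(33 + (1 + 2)) = 46*(33 + 3) = 46*36 = 1656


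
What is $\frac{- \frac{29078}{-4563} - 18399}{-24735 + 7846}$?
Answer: $\frac{83925559}{77064507} \approx 1.089$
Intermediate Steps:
$\frac{- \frac{29078}{-4563} - 18399}{-24735 + 7846} = \frac{\left(-29078\right) \left(- \frac{1}{4563}\right) - 18399}{-16889} = \left(\frac{29078}{4563} - 18399\right) \left(- \frac{1}{16889}\right) = \left(- \frac{83925559}{4563}\right) \left(- \frac{1}{16889}\right) = \frac{83925559}{77064507}$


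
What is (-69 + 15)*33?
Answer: -1782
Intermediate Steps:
(-69 + 15)*33 = -54*33 = -1782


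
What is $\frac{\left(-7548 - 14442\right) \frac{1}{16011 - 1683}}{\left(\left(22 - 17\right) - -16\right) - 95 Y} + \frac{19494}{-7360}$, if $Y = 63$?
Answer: $- \frac{8675224919}{3275667360} \approx -2.6484$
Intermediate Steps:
$\frac{\left(-7548 - 14442\right) \frac{1}{16011 - 1683}}{\left(\left(22 - 17\right) - -16\right) - 95 Y} + \frac{19494}{-7360} = \frac{\left(-7548 - 14442\right) \frac{1}{16011 - 1683}}{\left(\left(22 - 17\right) - -16\right) - 5985} + \frac{19494}{-7360} = \frac{\left(-21990\right) \frac{1}{14328}}{\left(5 + 16\right) - 5985} + 19494 \left(- \frac{1}{7360}\right) = \frac{\left(-21990\right) \frac{1}{14328}}{21 - 5985} - \frac{9747}{3680} = - \frac{3665}{2388 \left(-5964\right)} - \frac{9747}{3680} = \left(- \frac{3665}{2388}\right) \left(- \frac{1}{5964}\right) - \frac{9747}{3680} = \frac{3665}{14242032} - \frac{9747}{3680} = - \frac{8675224919}{3275667360}$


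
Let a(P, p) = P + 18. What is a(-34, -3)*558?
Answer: -8928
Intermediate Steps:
a(P, p) = 18 + P
a(-34, -3)*558 = (18 - 34)*558 = -16*558 = -8928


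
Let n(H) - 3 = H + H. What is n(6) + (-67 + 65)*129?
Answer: -243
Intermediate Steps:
n(H) = 3 + 2*H (n(H) = 3 + (H + H) = 3 + 2*H)
n(6) + (-67 + 65)*129 = (3 + 2*6) + (-67 + 65)*129 = (3 + 12) - 2*129 = 15 - 258 = -243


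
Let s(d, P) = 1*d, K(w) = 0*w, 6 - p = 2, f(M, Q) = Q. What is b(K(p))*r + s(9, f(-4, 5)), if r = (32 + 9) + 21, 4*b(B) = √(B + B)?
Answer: 9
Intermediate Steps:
p = 4 (p = 6 - 1*2 = 6 - 2 = 4)
K(w) = 0
s(d, P) = d
b(B) = √2*√B/4 (b(B) = √(B + B)/4 = √(2*B)/4 = (√2*√B)/4 = √2*√B/4)
r = 62 (r = 41 + 21 = 62)
b(K(p))*r + s(9, f(-4, 5)) = (√2*√0/4)*62 + 9 = ((¼)*√2*0)*62 + 9 = 0*62 + 9 = 0 + 9 = 9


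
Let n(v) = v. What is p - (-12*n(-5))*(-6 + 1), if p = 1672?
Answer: 1972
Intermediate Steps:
p - (-12*n(-5))*(-6 + 1) = 1672 - (-12*(-5))*(-6 + 1) = 1672 - 60*(-5) = 1672 - 1*(-300) = 1672 + 300 = 1972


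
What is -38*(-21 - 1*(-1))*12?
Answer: 9120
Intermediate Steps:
-38*(-21 - 1*(-1))*12 = -38*(-21 + 1)*12 = -38*(-20)*12 = 760*12 = 9120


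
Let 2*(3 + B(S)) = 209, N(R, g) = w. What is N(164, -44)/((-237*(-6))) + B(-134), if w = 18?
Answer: 16039/158 ≈ 101.51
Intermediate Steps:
N(R, g) = 18
B(S) = 203/2 (B(S) = -3 + (½)*209 = -3 + 209/2 = 203/2)
N(164, -44)/((-237*(-6))) + B(-134) = 18/((-237*(-6))) + 203/2 = 18/1422 + 203/2 = 18*(1/1422) + 203/2 = 1/79 + 203/2 = 16039/158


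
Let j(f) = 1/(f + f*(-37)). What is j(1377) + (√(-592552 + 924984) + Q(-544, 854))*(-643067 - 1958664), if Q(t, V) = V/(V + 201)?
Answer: -110142949799783/52298460 - 10406924*√20777 ≈ -1.5022e+9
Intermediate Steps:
Q(t, V) = V/(201 + V)
j(f) = -1/(36*f) (j(f) = 1/(f - 37*f) = 1/(-36*f) = -1/(36*f))
j(1377) + (√(-592552 + 924984) + Q(-544, 854))*(-643067 - 1958664) = -1/36/1377 + (√(-592552 + 924984) + 854/(201 + 854))*(-643067 - 1958664) = -1/36*1/1377 + (√332432 + 854/1055)*(-2601731) = -1/49572 + (4*√20777 + 854*(1/1055))*(-2601731) = -1/49572 + (4*√20777 + 854/1055)*(-2601731) = -1/49572 + (854/1055 + 4*√20777)*(-2601731) = -1/49572 + (-2221878274/1055 - 10406924*√20777) = -110142949799783/52298460 - 10406924*√20777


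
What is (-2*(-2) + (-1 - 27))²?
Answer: 576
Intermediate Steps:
(-2*(-2) + (-1 - 27))² = (4 - 28)² = (-24)² = 576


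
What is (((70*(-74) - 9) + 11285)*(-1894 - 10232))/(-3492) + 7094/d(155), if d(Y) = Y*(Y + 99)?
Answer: 40420263219/1909445 ≈ 21169.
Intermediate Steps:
d(Y) = Y*(99 + Y)
(((70*(-74) - 9) + 11285)*(-1894 - 10232))/(-3492) + 7094/d(155) = (((70*(-74) - 9) + 11285)*(-1894 - 10232))/(-3492) + 7094/((155*(99 + 155))) = (((-5180 - 9) + 11285)*(-12126))*(-1/3492) + 7094/((155*254)) = ((-5189 + 11285)*(-12126))*(-1/3492) + 7094/39370 = (6096*(-12126))*(-1/3492) + 7094*(1/39370) = -73920096*(-1/3492) + 3547/19685 = 2053336/97 + 3547/19685 = 40420263219/1909445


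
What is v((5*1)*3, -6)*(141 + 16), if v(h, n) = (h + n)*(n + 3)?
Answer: -4239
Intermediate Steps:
v(h, n) = (3 + n)*(h + n) (v(h, n) = (h + n)*(3 + n) = (3 + n)*(h + n))
v((5*1)*3, -6)*(141 + 16) = ((-6)² + 3*((5*1)*3) + 3*(-6) + ((5*1)*3)*(-6))*(141 + 16) = (36 + 3*(5*3) - 18 + (5*3)*(-6))*157 = (36 + 3*15 - 18 + 15*(-6))*157 = (36 + 45 - 18 - 90)*157 = -27*157 = -4239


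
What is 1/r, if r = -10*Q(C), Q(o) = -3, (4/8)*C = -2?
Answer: 1/30 ≈ 0.033333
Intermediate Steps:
C = -4 (C = 2*(-2) = -4)
r = 30 (r = -10*(-3) = 30)
1/r = 1/30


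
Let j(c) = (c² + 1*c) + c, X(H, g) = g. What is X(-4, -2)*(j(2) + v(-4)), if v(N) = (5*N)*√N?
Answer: -16 + 80*I ≈ -16.0 + 80.0*I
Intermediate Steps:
v(N) = 5*N^(3/2)
j(c) = c² + 2*c (j(c) = (c² + c) + c = (c + c²) + c = c² + 2*c)
X(-4, -2)*(j(2) + v(-4)) = -2*(2*(2 + 2) + 5*(-4)^(3/2)) = -2*(2*4 + 5*(-8*I)) = -2*(8 - 40*I) = -16 + 80*I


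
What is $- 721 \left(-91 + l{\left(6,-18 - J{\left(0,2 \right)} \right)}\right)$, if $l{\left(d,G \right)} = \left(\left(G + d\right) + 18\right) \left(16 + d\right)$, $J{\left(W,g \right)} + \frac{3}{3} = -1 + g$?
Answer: $-29561$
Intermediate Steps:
$J{\left(W,g \right)} = -2 + g$ ($J{\left(W,g \right)} = -1 + \left(-1 + g\right) = -2 + g$)
$l{\left(d,G \right)} = \left(16 + d\right) \left(18 + G + d\right)$ ($l{\left(d,G \right)} = \left(18 + G + d\right) \left(16 + d\right) = \left(16 + d\right) \left(18 + G + d\right)$)
$- 721 \left(-91 + l{\left(6,-18 - J{\left(0,2 \right)} \right)}\right) = - 721 \left(-91 + \left(288 + 6^{2} + 16 \left(-18 - \left(-2 + 2\right)\right) + 34 \cdot 6 + \left(-18 - \left(-2 + 2\right)\right) 6\right)\right) = - 721 \left(-91 + \left(288 + 36 + 16 \left(-18 - 0\right) + 204 + \left(-18 - 0\right) 6\right)\right) = - 721 \left(-91 + \left(288 + 36 + 16 \left(-18 + 0\right) + 204 + \left(-18 + 0\right) 6\right)\right) = - 721 \left(-91 + \left(288 + 36 + 16 \left(-18\right) + 204 - 108\right)\right) = - 721 \left(-91 + \left(288 + 36 - 288 + 204 - 108\right)\right) = - 721 \left(-91 + 132\right) = \left(-721\right) 41 = -29561$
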